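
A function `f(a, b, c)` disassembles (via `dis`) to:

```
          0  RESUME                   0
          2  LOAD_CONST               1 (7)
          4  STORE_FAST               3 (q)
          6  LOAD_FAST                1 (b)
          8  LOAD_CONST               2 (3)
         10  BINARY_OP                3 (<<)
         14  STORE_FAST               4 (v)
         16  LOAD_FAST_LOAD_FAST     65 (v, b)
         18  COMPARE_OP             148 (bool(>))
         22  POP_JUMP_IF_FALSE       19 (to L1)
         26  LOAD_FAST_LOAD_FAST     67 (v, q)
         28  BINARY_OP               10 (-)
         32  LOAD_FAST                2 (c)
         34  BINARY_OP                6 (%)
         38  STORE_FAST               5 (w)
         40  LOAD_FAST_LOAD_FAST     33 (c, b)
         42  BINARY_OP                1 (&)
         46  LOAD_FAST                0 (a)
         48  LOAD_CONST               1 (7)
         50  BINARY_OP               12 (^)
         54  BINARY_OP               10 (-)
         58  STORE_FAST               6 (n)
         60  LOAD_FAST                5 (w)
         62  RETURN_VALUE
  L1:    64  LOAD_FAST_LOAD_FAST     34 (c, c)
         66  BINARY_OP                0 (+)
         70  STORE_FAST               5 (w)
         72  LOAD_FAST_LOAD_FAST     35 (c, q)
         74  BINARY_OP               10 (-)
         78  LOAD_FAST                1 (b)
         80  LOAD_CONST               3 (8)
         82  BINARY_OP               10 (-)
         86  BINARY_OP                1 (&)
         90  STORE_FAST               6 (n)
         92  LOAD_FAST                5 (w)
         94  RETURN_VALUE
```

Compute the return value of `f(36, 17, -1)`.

LOAD_CONST → push 7. Stack: [7]
STORE_FAST q → q=7. Stack: []
LOAD_FAST b → push 17. Stack: [17]
LOAD_CONST → push 3. Stack: [17, 3]
BINARY_OP << → 17 << 3 = 136. Stack: [136]
STORE_FAST v → v=136. Stack: []
LOAD_FAST_LOAD_FAST v,b → push 136,17. Stack: [136, 17]
COMPARE_OP bool(>) → 136 vs 17 = True. Stack: [True]
POP_JUMP_IF_FALSE → pop True; no jump. Stack: []
LOAD_FAST_LOAD_FAST v,q → push 136,7. Stack: [136, 7]
BINARY_OP - → 136 - 7 = 129. Stack: [129]
LOAD_FAST c → push -1. Stack: [129, -1]
BINARY_OP % → 129 % -1 = 0. Stack: [0]
STORE_FAST w → w=0. Stack: []
LOAD_FAST_LOAD_FAST c,b → push -1,17. Stack: [-1, 17]
BINARY_OP & → -1 & 17 = 17. Stack: [17]
LOAD_FAST a → push 36. Stack: [17, 36]
LOAD_CONST → push 7. Stack: [17, 36, 7]
BINARY_OP ^ → 36 ^ 7 = 35. Stack: [17, 35]
BINARY_OP - → 17 - 35 = -18. Stack: [-18]
STORE_FAST n → n=-18. Stack: []
LOAD_FAST w → push 0. Stack: [0]
RETURN_VALUE → return 0.

0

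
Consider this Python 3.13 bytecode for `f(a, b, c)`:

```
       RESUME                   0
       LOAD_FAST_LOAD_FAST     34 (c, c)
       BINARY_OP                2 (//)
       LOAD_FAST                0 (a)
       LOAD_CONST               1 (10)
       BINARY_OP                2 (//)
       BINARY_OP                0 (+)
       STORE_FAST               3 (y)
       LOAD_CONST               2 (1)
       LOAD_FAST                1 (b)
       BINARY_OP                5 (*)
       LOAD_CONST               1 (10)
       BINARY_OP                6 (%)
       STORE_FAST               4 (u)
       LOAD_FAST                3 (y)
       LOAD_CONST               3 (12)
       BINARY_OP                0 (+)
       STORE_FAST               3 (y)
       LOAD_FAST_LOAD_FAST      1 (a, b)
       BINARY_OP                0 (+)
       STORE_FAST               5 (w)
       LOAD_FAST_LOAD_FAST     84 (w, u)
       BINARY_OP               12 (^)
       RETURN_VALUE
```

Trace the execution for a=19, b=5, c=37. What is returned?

29

LOAD_FAST_LOAD_FAST c,c → push 37,37. Stack: [37, 37]
BINARY_OP // → 37 // 37 = 1. Stack: [1]
LOAD_FAST a → push 19. Stack: [1, 19]
LOAD_CONST → push 10. Stack: [1, 19, 10]
BINARY_OP // → 19 // 10 = 1. Stack: [1, 1]
BINARY_OP + → 1 + 1 = 2. Stack: [2]
STORE_FAST y → y=2. Stack: []
LOAD_CONST → push 1. Stack: [1]
LOAD_FAST b → push 5. Stack: [1, 5]
BINARY_OP * → 1 * 5 = 5. Stack: [5]
LOAD_CONST → push 10. Stack: [5, 10]
BINARY_OP % → 5 % 10 = 5. Stack: [5]
STORE_FAST u → u=5. Stack: []
LOAD_FAST y → push 2. Stack: [2]
LOAD_CONST → push 12. Stack: [2, 12]
BINARY_OP + → 2 + 12 = 14. Stack: [14]
STORE_FAST y → y=14. Stack: []
LOAD_FAST_LOAD_FAST a,b → push 19,5. Stack: [19, 5]
BINARY_OP + → 19 + 5 = 24. Stack: [24]
STORE_FAST w → w=24. Stack: []
LOAD_FAST_LOAD_FAST w,u → push 24,5. Stack: [24, 5]
BINARY_OP ^ → 24 ^ 5 = 29. Stack: [29]
RETURN_VALUE → return 29.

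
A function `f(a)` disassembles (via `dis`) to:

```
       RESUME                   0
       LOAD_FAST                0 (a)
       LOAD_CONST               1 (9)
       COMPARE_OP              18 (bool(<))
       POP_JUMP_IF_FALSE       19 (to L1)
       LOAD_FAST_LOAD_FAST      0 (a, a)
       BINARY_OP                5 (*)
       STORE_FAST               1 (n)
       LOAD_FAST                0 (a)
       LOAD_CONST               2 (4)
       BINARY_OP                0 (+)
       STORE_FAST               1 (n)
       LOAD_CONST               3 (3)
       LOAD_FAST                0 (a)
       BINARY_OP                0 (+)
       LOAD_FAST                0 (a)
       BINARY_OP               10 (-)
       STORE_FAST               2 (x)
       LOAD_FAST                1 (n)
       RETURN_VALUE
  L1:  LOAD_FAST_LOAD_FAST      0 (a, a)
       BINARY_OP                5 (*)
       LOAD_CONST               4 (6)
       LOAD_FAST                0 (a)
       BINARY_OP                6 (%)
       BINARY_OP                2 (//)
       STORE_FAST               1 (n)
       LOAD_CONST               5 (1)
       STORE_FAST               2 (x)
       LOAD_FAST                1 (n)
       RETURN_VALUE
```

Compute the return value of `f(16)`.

LOAD_FAST a → push 16. Stack: [16]
LOAD_CONST → push 9. Stack: [16, 9]
COMPARE_OP bool(<) → 16 vs 9 = False. Stack: [False]
POP_JUMP_IF_FALSE → pop False; jump. Stack: []
LOAD_FAST_LOAD_FAST a,a → push 16,16. Stack: [16, 16]
BINARY_OP * → 16 * 16 = 256. Stack: [256]
LOAD_CONST → push 6. Stack: [256, 6]
LOAD_FAST a → push 16. Stack: [256, 6, 16]
BINARY_OP % → 6 % 16 = 6. Stack: [256, 6]
BINARY_OP // → 256 // 6 = 42. Stack: [42]
STORE_FAST n → n=42. Stack: []
LOAD_CONST → push 1. Stack: [1]
STORE_FAST x → x=1. Stack: []
LOAD_FAST n → push 42. Stack: [42]
RETURN_VALUE → return 42.

42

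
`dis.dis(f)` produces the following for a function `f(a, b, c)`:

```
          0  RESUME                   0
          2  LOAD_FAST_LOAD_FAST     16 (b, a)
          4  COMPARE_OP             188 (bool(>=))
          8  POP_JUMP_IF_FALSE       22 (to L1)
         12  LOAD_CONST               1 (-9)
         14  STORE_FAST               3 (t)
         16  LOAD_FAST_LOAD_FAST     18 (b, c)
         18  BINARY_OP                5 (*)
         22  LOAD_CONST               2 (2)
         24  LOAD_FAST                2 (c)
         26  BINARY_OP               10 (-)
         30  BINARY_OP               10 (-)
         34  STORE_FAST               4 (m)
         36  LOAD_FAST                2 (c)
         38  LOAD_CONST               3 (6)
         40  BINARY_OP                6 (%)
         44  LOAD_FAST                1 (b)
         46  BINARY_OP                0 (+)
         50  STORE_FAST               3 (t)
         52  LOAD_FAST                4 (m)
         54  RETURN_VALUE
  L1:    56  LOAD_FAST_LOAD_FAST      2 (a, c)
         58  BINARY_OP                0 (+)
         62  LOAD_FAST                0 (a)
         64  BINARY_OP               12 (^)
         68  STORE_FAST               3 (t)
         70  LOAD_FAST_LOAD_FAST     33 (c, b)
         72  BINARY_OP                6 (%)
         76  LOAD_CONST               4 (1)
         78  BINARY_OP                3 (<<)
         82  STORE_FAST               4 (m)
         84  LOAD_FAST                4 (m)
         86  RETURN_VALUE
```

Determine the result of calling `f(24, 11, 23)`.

LOAD_FAST_LOAD_FAST b,a → push 11,24. Stack: [11, 24]
COMPARE_OP bool(>=) → 11 vs 24 = False. Stack: [False]
POP_JUMP_IF_FALSE → pop False; jump. Stack: []
LOAD_FAST_LOAD_FAST a,c → push 24,23. Stack: [24, 23]
BINARY_OP + → 24 + 23 = 47. Stack: [47]
LOAD_FAST a → push 24. Stack: [47, 24]
BINARY_OP ^ → 47 ^ 24 = 55. Stack: [55]
STORE_FAST t → t=55. Stack: []
LOAD_FAST_LOAD_FAST c,b → push 23,11. Stack: [23, 11]
BINARY_OP % → 23 % 11 = 1. Stack: [1]
LOAD_CONST → push 1. Stack: [1, 1]
BINARY_OP << → 1 << 1 = 2. Stack: [2]
STORE_FAST m → m=2. Stack: []
LOAD_FAST m → push 2. Stack: [2]
RETURN_VALUE → return 2.

2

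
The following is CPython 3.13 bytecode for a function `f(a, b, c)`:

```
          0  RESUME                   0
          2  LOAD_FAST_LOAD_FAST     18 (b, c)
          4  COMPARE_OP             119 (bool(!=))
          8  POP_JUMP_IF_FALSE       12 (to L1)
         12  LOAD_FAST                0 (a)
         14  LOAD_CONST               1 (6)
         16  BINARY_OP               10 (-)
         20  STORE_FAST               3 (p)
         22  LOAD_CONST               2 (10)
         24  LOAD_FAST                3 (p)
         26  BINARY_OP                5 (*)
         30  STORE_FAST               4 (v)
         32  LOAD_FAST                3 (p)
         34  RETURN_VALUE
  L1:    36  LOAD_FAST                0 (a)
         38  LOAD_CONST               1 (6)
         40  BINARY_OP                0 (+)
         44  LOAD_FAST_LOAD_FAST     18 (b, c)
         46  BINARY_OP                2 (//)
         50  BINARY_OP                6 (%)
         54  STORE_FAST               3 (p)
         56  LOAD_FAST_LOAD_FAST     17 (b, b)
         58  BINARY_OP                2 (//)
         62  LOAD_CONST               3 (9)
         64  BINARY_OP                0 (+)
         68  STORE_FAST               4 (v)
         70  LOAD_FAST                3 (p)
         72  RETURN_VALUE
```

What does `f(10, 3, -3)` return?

LOAD_FAST_LOAD_FAST b,c → push 3,-3. Stack: [3, -3]
COMPARE_OP bool(!=) → 3 vs -3 = True. Stack: [True]
POP_JUMP_IF_FALSE → pop True; no jump. Stack: []
LOAD_FAST a → push 10. Stack: [10]
LOAD_CONST → push 6. Stack: [10, 6]
BINARY_OP - → 10 - 6 = 4. Stack: [4]
STORE_FAST p → p=4. Stack: []
LOAD_CONST → push 10. Stack: [10]
LOAD_FAST p → push 4. Stack: [10, 4]
BINARY_OP * → 10 * 4 = 40. Stack: [40]
STORE_FAST v → v=40. Stack: []
LOAD_FAST p → push 4. Stack: [4]
RETURN_VALUE → return 4.

4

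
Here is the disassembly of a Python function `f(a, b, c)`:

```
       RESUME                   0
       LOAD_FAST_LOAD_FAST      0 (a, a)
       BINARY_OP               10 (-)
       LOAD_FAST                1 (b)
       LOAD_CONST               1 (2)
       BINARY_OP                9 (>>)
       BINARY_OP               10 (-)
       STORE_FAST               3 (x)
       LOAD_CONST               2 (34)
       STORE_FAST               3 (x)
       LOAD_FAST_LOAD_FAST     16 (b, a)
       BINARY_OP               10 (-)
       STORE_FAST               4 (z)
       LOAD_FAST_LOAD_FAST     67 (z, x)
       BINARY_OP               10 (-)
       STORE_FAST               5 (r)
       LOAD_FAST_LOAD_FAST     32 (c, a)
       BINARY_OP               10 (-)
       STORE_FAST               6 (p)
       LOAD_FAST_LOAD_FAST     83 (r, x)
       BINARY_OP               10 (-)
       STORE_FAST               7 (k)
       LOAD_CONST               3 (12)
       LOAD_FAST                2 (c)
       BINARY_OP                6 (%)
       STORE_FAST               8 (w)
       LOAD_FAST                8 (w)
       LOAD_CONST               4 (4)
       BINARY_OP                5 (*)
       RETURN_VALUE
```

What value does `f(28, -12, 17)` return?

48

LOAD_FAST_LOAD_FAST a,a → push 28,28. Stack: [28, 28]
BINARY_OP - → 28 - 28 = 0. Stack: [0]
LOAD_FAST b → push -12. Stack: [0, -12]
LOAD_CONST → push 2. Stack: [0, -12, 2]
BINARY_OP >> → -12 >> 2 = -3. Stack: [0, -3]
BINARY_OP - → 0 - -3 = 3. Stack: [3]
STORE_FAST x → x=3. Stack: []
LOAD_CONST → push 34. Stack: [34]
STORE_FAST x → x=34. Stack: []
LOAD_FAST_LOAD_FAST b,a → push -12,28. Stack: [-12, 28]
BINARY_OP - → -12 - 28 = -40. Stack: [-40]
STORE_FAST z → z=-40. Stack: []
LOAD_FAST_LOAD_FAST z,x → push -40,34. Stack: [-40, 34]
BINARY_OP - → -40 - 34 = -74. Stack: [-74]
STORE_FAST r → r=-74. Stack: []
LOAD_FAST_LOAD_FAST c,a → push 17,28. Stack: [17, 28]
BINARY_OP - → 17 - 28 = -11. Stack: [-11]
STORE_FAST p → p=-11. Stack: []
LOAD_FAST_LOAD_FAST r,x → push -74,34. Stack: [-74, 34]
BINARY_OP - → -74 - 34 = -108. Stack: [-108]
STORE_FAST k → k=-108. Stack: []
LOAD_CONST → push 12. Stack: [12]
LOAD_FAST c → push 17. Stack: [12, 17]
BINARY_OP % → 12 % 17 = 12. Stack: [12]
STORE_FAST w → w=12. Stack: []
LOAD_FAST w → push 12. Stack: [12]
LOAD_CONST → push 4. Stack: [12, 4]
BINARY_OP * → 12 * 4 = 48. Stack: [48]
RETURN_VALUE → return 48.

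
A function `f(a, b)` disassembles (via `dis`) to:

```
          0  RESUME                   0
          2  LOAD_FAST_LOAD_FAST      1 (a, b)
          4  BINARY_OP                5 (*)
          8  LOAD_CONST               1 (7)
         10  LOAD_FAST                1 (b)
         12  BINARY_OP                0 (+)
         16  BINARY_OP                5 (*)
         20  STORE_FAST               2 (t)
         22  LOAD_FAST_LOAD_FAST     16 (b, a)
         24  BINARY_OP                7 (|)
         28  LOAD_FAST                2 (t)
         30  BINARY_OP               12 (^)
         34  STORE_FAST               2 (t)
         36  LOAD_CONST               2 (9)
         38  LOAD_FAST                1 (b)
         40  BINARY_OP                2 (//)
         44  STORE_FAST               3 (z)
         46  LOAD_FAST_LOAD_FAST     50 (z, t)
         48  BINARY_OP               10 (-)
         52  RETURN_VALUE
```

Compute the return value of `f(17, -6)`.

LOAD_FAST_LOAD_FAST a,b → push 17,-6. Stack: [17, -6]
BINARY_OP * → 17 * -6 = -102. Stack: [-102]
LOAD_CONST → push 7. Stack: [-102, 7]
LOAD_FAST b → push -6. Stack: [-102, 7, -6]
BINARY_OP + → 7 + -6 = 1. Stack: [-102, 1]
BINARY_OP * → -102 * 1 = -102. Stack: [-102]
STORE_FAST t → t=-102. Stack: []
LOAD_FAST_LOAD_FAST b,a → push -6,17. Stack: [-6, 17]
BINARY_OP | → -6 | 17 = -5. Stack: [-5]
LOAD_FAST t → push -102. Stack: [-5, -102]
BINARY_OP ^ → -5 ^ -102 = 97. Stack: [97]
STORE_FAST t → t=97. Stack: []
LOAD_CONST → push 9. Stack: [9]
LOAD_FAST b → push -6. Stack: [9, -6]
BINARY_OP // → 9 // -6 = -2. Stack: [-2]
STORE_FAST z → z=-2. Stack: []
LOAD_FAST_LOAD_FAST z,t → push -2,97. Stack: [-2, 97]
BINARY_OP - → -2 - 97 = -99. Stack: [-99]
RETURN_VALUE → return -99.

-99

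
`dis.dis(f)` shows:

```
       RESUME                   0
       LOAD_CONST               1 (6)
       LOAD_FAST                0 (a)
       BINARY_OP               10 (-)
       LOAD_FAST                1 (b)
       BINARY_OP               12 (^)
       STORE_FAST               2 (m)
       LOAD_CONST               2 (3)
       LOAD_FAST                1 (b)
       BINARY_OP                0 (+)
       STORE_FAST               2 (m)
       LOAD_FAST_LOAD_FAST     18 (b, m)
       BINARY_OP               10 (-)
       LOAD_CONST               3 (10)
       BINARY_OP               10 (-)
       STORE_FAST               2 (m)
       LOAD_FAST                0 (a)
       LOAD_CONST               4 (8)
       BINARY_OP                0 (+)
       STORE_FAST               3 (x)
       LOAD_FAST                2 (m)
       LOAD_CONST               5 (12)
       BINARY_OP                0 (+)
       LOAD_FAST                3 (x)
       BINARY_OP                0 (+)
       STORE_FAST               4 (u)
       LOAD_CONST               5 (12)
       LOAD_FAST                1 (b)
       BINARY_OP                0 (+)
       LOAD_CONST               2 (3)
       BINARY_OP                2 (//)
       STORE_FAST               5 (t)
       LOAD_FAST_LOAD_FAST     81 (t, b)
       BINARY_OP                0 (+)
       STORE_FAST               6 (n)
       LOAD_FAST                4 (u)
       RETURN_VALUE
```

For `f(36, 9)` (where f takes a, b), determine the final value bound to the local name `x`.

44

LOAD_CONST → push 6. Stack: [6]
LOAD_FAST a → push 36. Stack: [6, 36]
BINARY_OP - → 6 - 36 = -30. Stack: [-30]
LOAD_FAST b → push 9. Stack: [-30, 9]
BINARY_OP ^ → -30 ^ 9 = -21. Stack: [-21]
STORE_FAST m → m=-21. Stack: []
LOAD_CONST → push 3. Stack: [3]
LOAD_FAST b → push 9. Stack: [3, 9]
BINARY_OP + → 3 + 9 = 12. Stack: [12]
STORE_FAST m → m=12. Stack: []
LOAD_FAST_LOAD_FAST b,m → push 9,12. Stack: [9, 12]
BINARY_OP - → 9 - 12 = -3. Stack: [-3]
LOAD_CONST → push 10. Stack: [-3, 10]
BINARY_OP - → -3 - 10 = -13. Stack: [-13]
STORE_FAST m → m=-13. Stack: []
LOAD_FAST a → push 36. Stack: [36]
LOAD_CONST → push 8. Stack: [36, 8]
BINARY_OP + → 36 + 8 = 44. Stack: [44]
STORE_FAST x → x=44. Stack: []
LOAD_FAST m → push -13. Stack: [-13]
LOAD_CONST → push 12. Stack: [-13, 12]
BINARY_OP + → -13 + 12 = -1. Stack: [-1]
LOAD_FAST x → push 44. Stack: [-1, 44]
BINARY_OP + → -1 + 44 = 43. Stack: [43]
STORE_FAST u → u=43. Stack: []
LOAD_CONST → push 12. Stack: [12]
LOAD_FAST b → push 9. Stack: [12, 9]
BINARY_OP + → 12 + 9 = 21. Stack: [21]
LOAD_CONST → push 3. Stack: [21, 3]
BINARY_OP // → 21 // 3 = 7. Stack: [7]
STORE_FAST t → t=7. Stack: []
LOAD_FAST_LOAD_FAST t,b → push 7,9. Stack: [7, 9]
BINARY_OP + → 7 + 9 = 16. Stack: [16]
STORE_FAST n → n=16. Stack: []
LOAD_FAST u → push 43. Stack: [43]
RETURN_VALUE → return 43.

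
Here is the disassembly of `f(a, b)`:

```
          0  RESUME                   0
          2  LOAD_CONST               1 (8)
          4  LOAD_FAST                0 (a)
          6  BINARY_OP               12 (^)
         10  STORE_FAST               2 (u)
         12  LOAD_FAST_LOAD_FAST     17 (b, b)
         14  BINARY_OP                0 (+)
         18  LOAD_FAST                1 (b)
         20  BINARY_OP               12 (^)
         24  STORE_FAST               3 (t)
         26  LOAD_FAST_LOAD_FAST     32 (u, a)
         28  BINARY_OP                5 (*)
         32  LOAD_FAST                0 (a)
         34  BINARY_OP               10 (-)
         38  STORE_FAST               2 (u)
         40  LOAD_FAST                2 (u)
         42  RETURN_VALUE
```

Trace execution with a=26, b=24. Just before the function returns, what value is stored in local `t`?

LOAD_CONST → push 8. Stack: [8]
LOAD_FAST a → push 26. Stack: [8, 26]
BINARY_OP ^ → 8 ^ 26 = 18. Stack: [18]
STORE_FAST u → u=18. Stack: []
LOAD_FAST_LOAD_FAST b,b → push 24,24. Stack: [24, 24]
BINARY_OP + → 24 + 24 = 48. Stack: [48]
LOAD_FAST b → push 24. Stack: [48, 24]
BINARY_OP ^ → 48 ^ 24 = 40. Stack: [40]
STORE_FAST t → t=40. Stack: []
LOAD_FAST_LOAD_FAST u,a → push 18,26. Stack: [18, 26]
BINARY_OP * → 18 * 26 = 468. Stack: [468]
LOAD_FAST a → push 26. Stack: [468, 26]
BINARY_OP - → 468 - 26 = 442. Stack: [442]
STORE_FAST u → u=442. Stack: []
LOAD_FAST u → push 442. Stack: [442]
RETURN_VALUE → return 442.

40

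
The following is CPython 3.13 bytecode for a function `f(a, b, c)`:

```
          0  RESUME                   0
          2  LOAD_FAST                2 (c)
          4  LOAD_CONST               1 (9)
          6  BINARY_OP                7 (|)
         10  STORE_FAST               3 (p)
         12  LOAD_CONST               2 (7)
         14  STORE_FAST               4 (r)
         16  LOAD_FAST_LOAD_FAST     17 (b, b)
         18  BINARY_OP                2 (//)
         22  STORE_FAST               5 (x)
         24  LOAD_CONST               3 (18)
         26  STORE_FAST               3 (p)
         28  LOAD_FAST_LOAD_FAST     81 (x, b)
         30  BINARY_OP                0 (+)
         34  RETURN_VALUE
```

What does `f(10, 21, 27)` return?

22

LOAD_FAST c → push 27. Stack: [27]
LOAD_CONST → push 9. Stack: [27, 9]
BINARY_OP | → 27 | 9 = 27. Stack: [27]
STORE_FAST p → p=27. Stack: []
LOAD_CONST → push 7. Stack: [7]
STORE_FAST r → r=7. Stack: []
LOAD_FAST_LOAD_FAST b,b → push 21,21. Stack: [21, 21]
BINARY_OP // → 21 // 21 = 1. Stack: [1]
STORE_FAST x → x=1. Stack: []
LOAD_CONST → push 18. Stack: [18]
STORE_FAST p → p=18. Stack: []
LOAD_FAST_LOAD_FAST x,b → push 1,21. Stack: [1, 21]
BINARY_OP + → 1 + 21 = 22. Stack: [22]
RETURN_VALUE → return 22.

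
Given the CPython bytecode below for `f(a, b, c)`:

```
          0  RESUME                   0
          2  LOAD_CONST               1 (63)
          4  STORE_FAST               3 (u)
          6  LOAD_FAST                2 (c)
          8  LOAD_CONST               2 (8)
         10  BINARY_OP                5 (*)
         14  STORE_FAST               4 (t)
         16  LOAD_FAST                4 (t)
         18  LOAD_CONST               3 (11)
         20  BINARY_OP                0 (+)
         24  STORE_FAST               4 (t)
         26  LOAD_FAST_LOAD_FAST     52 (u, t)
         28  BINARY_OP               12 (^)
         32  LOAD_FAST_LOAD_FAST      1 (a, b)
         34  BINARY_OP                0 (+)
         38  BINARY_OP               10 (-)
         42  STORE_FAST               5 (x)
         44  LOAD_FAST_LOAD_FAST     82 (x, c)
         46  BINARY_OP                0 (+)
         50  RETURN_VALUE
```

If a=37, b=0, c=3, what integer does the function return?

-6

LOAD_CONST → push 63. Stack: [63]
STORE_FAST u → u=63. Stack: []
LOAD_FAST c → push 3. Stack: [3]
LOAD_CONST → push 8. Stack: [3, 8]
BINARY_OP * → 3 * 8 = 24. Stack: [24]
STORE_FAST t → t=24. Stack: []
LOAD_FAST t → push 24. Stack: [24]
LOAD_CONST → push 11. Stack: [24, 11]
BINARY_OP + → 24 + 11 = 35. Stack: [35]
STORE_FAST t → t=35. Stack: []
LOAD_FAST_LOAD_FAST u,t → push 63,35. Stack: [63, 35]
BINARY_OP ^ → 63 ^ 35 = 28. Stack: [28]
LOAD_FAST_LOAD_FAST a,b → push 37,0. Stack: [28, 37, 0]
BINARY_OP + → 37 + 0 = 37. Stack: [28, 37]
BINARY_OP - → 28 - 37 = -9. Stack: [-9]
STORE_FAST x → x=-9. Stack: []
LOAD_FAST_LOAD_FAST x,c → push -9,3. Stack: [-9, 3]
BINARY_OP + → -9 + 3 = -6. Stack: [-6]
RETURN_VALUE → return -6.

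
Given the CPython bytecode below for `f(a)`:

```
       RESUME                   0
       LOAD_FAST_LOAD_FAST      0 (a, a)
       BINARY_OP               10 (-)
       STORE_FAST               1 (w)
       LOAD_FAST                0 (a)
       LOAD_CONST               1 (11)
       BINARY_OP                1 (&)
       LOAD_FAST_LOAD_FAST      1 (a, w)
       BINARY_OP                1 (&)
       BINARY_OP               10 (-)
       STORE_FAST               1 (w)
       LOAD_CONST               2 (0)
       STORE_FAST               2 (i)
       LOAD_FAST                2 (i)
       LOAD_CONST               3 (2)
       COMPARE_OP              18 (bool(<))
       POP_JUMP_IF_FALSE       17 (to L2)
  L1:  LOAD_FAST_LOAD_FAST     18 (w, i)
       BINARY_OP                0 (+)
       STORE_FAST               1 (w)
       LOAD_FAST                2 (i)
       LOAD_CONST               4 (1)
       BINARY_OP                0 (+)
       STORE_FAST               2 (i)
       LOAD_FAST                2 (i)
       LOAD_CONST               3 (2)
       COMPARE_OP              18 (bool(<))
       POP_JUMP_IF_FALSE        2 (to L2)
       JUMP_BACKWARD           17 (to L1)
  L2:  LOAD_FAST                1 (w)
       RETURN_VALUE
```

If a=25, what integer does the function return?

10

LOAD_FAST_LOAD_FAST a,a → push 25,25. Stack: [25, 25]
BINARY_OP - → 25 - 25 = 0. Stack: [0]
STORE_FAST w → w=0. Stack: []
LOAD_FAST a → push 25. Stack: [25]
LOAD_CONST → push 11. Stack: [25, 11]
BINARY_OP & → 25 & 11 = 9. Stack: [9]
LOAD_FAST_LOAD_FAST a,w → push 25,0. Stack: [9, 25, 0]
BINARY_OP & → 25 & 0 = 0. Stack: [9, 0]
BINARY_OP - → 9 - 0 = 9. Stack: [9]
STORE_FAST w → w=9. Stack: []
LOAD_CONST → push 0. Stack: [0]
STORE_FAST i → i=0. Stack: []
LOAD_FAST i → push 0. Stack: [0]
LOAD_CONST → push 2. Stack: [0, 2]
COMPARE_OP bool(<) → 0 vs 2 = True. Stack: [True]
POP_JUMP_IF_FALSE → pop True; no jump. Stack: []
LOAD_FAST_LOAD_FAST w,i → push 9,0. Stack: [9, 0]
BINARY_OP + → 9 + 0 = 9. Stack: [9]
STORE_FAST w → w=9. Stack: []
LOAD_FAST i → push 0. Stack: [0]
LOAD_CONST → push 1. Stack: [0, 1]
BINARY_OP + → 0 + 1 = 1. Stack: [1]
STORE_FAST i → i=1. Stack: []
LOAD_FAST i → push 1. Stack: [1]
LOAD_CONST → push 2. Stack: [1, 2]
COMPARE_OP bool(<) → 1 vs 2 = True. Stack: [True]
POP_JUMP_IF_FALSE → pop True; no jump. Stack: []
LOAD_FAST_LOAD_FAST w,i → push 9,1. Stack: [9, 1]
BINARY_OP + → 9 + 1 = 10. Stack: [10]
STORE_FAST w → w=10. Stack: []
LOAD_FAST i → push 1. Stack: [1]
LOAD_CONST → push 1. Stack: [1, 1]
BINARY_OP + → 1 + 1 = 2. Stack: [2]
STORE_FAST i → i=2. Stack: []
LOAD_FAST i → push 2. Stack: [2]
LOAD_CONST → push 2. Stack: [2, 2]
COMPARE_OP bool(<) → 2 vs 2 = False. Stack: [False]
POP_JUMP_IF_FALSE → pop False; jump. Stack: []
LOAD_FAST w → push 10. Stack: [10]
RETURN_VALUE → return 10.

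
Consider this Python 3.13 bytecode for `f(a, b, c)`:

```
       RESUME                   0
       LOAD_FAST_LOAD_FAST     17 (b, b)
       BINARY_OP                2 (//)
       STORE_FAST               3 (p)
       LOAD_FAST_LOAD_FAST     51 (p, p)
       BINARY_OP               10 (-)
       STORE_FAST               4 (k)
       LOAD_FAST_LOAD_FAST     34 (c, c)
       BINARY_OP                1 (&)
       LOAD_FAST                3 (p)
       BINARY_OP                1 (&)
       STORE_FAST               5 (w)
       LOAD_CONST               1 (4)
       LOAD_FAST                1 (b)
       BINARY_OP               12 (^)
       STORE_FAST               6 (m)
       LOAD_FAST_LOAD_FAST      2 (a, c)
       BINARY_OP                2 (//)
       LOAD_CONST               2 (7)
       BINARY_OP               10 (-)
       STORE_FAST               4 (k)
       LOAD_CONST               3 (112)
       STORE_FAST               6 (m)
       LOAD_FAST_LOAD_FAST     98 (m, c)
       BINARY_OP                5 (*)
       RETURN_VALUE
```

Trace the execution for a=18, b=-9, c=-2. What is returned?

-224

LOAD_FAST_LOAD_FAST b,b → push -9,-9. Stack: [-9, -9]
BINARY_OP // → -9 // -9 = 1. Stack: [1]
STORE_FAST p → p=1. Stack: []
LOAD_FAST_LOAD_FAST p,p → push 1,1. Stack: [1, 1]
BINARY_OP - → 1 - 1 = 0. Stack: [0]
STORE_FAST k → k=0. Stack: []
LOAD_FAST_LOAD_FAST c,c → push -2,-2. Stack: [-2, -2]
BINARY_OP & → -2 & -2 = -2. Stack: [-2]
LOAD_FAST p → push 1. Stack: [-2, 1]
BINARY_OP & → -2 & 1 = 0. Stack: [0]
STORE_FAST w → w=0. Stack: []
LOAD_CONST → push 4. Stack: [4]
LOAD_FAST b → push -9. Stack: [4, -9]
BINARY_OP ^ → 4 ^ -9 = -13. Stack: [-13]
STORE_FAST m → m=-13. Stack: []
LOAD_FAST_LOAD_FAST a,c → push 18,-2. Stack: [18, -2]
BINARY_OP // → 18 // -2 = -9. Stack: [-9]
LOAD_CONST → push 7. Stack: [-9, 7]
BINARY_OP - → -9 - 7 = -16. Stack: [-16]
STORE_FAST k → k=-16. Stack: []
LOAD_CONST → push 112. Stack: [112]
STORE_FAST m → m=112. Stack: []
LOAD_FAST_LOAD_FAST m,c → push 112,-2. Stack: [112, -2]
BINARY_OP * → 112 * -2 = -224. Stack: [-224]
RETURN_VALUE → return -224.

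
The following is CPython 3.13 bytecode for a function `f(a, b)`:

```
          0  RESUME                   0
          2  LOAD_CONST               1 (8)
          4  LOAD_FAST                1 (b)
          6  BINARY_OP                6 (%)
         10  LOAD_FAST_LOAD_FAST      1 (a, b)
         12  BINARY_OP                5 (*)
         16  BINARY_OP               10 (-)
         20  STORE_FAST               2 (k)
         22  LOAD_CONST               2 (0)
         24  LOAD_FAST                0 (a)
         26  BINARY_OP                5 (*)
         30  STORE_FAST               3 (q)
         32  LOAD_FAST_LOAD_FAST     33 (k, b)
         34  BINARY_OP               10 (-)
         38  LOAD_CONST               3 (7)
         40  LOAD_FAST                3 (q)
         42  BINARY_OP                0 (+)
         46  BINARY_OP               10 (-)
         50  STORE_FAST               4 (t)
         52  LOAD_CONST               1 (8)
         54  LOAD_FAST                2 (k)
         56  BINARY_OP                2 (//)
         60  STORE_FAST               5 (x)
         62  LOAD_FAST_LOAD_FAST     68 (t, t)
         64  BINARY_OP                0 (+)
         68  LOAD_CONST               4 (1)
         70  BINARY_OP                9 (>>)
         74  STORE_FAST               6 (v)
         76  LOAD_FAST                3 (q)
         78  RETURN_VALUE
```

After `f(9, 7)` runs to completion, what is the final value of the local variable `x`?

-1

LOAD_CONST → push 8. Stack: [8]
LOAD_FAST b → push 7. Stack: [8, 7]
BINARY_OP % → 8 % 7 = 1. Stack: [1]
LOAD_FAST_LOAD_FAST a,b → push 9,7. Stack: [1, 9, 7]
BINARY_OP * → 9 * 7 = 63. Stack: [1, 63]
BINARY_OP - → 1 - 63 = -62. Stack: [-62]
STORE_FAST k → k=-62. Stack: []
LOAD_CONST → push 0. Stack: [0]
LOAD_FAST a → push 9. Stack: [0, 9]
BINARY_OP * → 0 * 9 = 0. Stack: [0]
STORE_FAST q → q=0. Stack: []
LOAD_FAST_LOAD_FAST k,b → push -62,7. Stack: [-62, 7]
BINARY_OP - → -62 - 7 = -69. Stack: [-69]
LOAD_CONST → push 7. Stack: [-69, 7]
LOAD_FAST q → push 0. Stack: [-69, 7, 0]
BINARY_OP + → 7 + 0 = 7. Stack: [-69, 7]
BINARY_OP - → -69 - 7 = -76. Stack: [-76]
STORE_FAST t → t=-76. Stack: []
LOAD_CONST → push 8. Stack: [8]
LOAD_FAST k → push -62. Stack: [8, -62]
BINARY_OP // → 8 // -62 = -1. Stack: [-1]
STORE_FAST x → x=-1. Stack: []
LOAD_FAST_LOAD_FAST t,t → push -76,-76. Stack: [-76, -76]
BINARY_OP + → -76 + -76 = -152. Stack: [-152]
LOAD_CONST → push 1. Stack: [-152, 1]
BINARY_OP >> → -152 >> 1 = -76. Stack: [-76]
STORE_FAST v → v=-76. Stack: []
LOAD_FAST q → push 0. Stack: [0]
RETURN_VALUE → return 0.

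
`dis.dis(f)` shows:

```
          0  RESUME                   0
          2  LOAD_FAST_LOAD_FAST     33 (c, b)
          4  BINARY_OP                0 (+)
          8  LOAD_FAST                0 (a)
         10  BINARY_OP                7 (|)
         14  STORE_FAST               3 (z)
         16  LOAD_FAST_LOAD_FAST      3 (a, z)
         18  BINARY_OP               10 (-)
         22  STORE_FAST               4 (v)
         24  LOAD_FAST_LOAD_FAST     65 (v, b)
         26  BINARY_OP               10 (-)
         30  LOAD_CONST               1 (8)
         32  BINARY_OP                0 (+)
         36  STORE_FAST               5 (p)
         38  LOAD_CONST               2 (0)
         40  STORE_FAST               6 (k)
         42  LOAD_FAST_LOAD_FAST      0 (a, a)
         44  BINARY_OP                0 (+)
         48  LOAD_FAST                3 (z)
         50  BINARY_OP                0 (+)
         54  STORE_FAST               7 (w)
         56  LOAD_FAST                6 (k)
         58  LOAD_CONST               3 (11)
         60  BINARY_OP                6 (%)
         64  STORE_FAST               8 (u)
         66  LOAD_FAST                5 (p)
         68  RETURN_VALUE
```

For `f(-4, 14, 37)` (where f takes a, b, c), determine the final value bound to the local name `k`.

0

LOAD_FAST_LOAD_FAST c,b → push 37,14. Stack: [37, 14]
BINARY_OP + → 37 + 14 = 51. Stack: [51]
LOAD_FAST a → push -4. Stack: [51, -4]
BINARY_OP | → 51 | -4 = -1. Stack: [-1]
STORE_FAST z → z=-1. Stack: []
LOAD_FAST_LOAD_FAST a,z → push -4,-1. Stack: [-4, -1]
BINARY_OP - → -4 - -1 = -3. Stack: [-3]
STORE_FAST v → v=-3. Stack: []
LOAD_FAST_LOAD_FAST v,b → push -3,14. Stack: [-3, 14]
BINARY_OP - → -3 - 14 = -17. Stack: [-17]
LOAD_CONST → push 8. Stack: [-17, 8]
BINARY_OP + → -17 + 8 = -9. Stack: [-9]
STORE_FAST p → p=-9. Stack: []
LOAD_CONST → push 0. Stack: [0]
STORE_FAST k → k=0. Stack: []
LOAD_FAST_LOAD_FAST a,a → push -4,-4. Stack: [-4, -4]
BINARY_OP + → -4 + -4 = -8. Stack: [-8]
LOAD_FAST z → push -1. Stack: [-8, -1]
BINARY_OP + → -8 + -1 = -9. Stack: [-9]
STORE_FAST w → w=-9. Stack: []
LOAD_FAST k → push 0. Stack: [0]
LOAD_CONST → push 11. Stack: [0, 11]
BINARY_OP % → 0 % 11 = 0. Stack: [0]
STORE_FAST u → u=0. Stack: []
LOAD_FAST p → push -9. Stack: [-9]
RETURN_VALUE → return -9.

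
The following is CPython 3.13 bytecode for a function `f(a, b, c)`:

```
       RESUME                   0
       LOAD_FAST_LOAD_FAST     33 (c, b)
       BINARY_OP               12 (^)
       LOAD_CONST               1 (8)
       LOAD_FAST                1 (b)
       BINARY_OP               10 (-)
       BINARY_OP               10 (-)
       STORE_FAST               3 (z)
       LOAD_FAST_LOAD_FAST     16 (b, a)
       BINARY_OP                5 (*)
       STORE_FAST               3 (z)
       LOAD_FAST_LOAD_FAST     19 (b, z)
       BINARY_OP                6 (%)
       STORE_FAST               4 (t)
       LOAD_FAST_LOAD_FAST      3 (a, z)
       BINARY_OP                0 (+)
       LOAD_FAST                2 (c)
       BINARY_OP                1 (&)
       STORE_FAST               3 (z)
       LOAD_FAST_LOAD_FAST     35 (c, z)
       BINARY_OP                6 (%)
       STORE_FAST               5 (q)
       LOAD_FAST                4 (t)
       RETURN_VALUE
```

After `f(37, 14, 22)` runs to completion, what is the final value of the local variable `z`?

2

LOAD_FAST_LOAD_FAST c,b → push 22,14. Stack: [22, 14]
BINARY_OP ^ → 22 ^ 14 = 24. Stack: [24]
LOAD_CONST → push 8. Stack: [24, 8]
LOAD_FAST b → push 14. Stack: [24, 8, 14]
BINARY_OP - → 8 - 14 = -6. Stack: [24, -6]
BINARY_OP - → 24 - -6 = 30. Stack: [30]
STORE_FAST z → z=30. Stack: []
LOAD_FAST_LOAD_FAST b,a → push 14,37. Stack: [14, 37]
BINARY_OP * → 14 * 37 = 518. Stack: [518]
STORE_FAST z → z=518. Stack: []
LOAD_FAST_LOAD_FAST b,z → push 14,518. Stack: [14, 518]
BINARY_OP % → 14 % 518 = 14. Stack: [14]
STORE_FAST t → t=14. Stack: []
LOAD_FAST_LOAD_FAST a,z → push 37,518. Stack: [37, 518]
BINARY_OP + → 37 + 518 = 555. Stack: [555]
LOAD_FAST c → push 22. Stack: [555, 22]
BINARY_OP & → 555 & 22 = 2. Stack: [2]
STORE_FAST z → z=2. Stack: []
LOAD_FAST_LOAD_FAST c,z → push 22,2. Stack: [22, 2]
BINARY_OP % → 22 % 2 = 0. Stack: [0]
STORE_FAST q → q=0. Stack: []
LOAD_FAST t → push 14. Stack: [14]
RETURN_VALUE → return 14.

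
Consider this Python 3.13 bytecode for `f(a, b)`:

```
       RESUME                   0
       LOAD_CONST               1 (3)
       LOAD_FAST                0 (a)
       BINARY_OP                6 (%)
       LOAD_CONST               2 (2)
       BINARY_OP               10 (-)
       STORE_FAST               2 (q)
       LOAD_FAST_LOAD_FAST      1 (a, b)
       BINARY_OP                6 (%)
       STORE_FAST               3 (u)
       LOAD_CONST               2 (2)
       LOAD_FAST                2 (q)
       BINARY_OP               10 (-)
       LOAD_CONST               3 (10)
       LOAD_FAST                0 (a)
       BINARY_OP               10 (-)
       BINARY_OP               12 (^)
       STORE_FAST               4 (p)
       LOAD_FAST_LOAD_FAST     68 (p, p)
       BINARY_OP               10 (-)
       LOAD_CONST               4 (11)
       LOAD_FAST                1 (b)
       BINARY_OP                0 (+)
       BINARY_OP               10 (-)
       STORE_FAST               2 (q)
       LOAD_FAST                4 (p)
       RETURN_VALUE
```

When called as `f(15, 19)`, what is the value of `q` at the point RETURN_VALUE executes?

LOAD_CONST → push 3. Stack: [3]
LOAD_FAST a → push 15. Stack: [3, 15]
BINARY_OP % → 3 % 15 = 3. Stack: [3]
LOAD_CONST → push 2. Stack: [3, 2]
BINARY_OP - → 3 - 2 = 1. Stack: [1]
STORE_FAST q → q=1. Stack: []
LOAD_FAST_LOAD_FAST a,b → push 15,19. Stack: [15, 19]
BINARY_OP % → 15 % 19 = 15. Stack: [15]
STORE_FAST u → u=15. Stack: []
LOAD_CONST → push 2. Stack: [2]
LOAD_FAST q → push 1. Stack: [2, 1]
BINARY_OP - → 2 - 1 = 1. Stack: [1]
LOAD_CONST → push 10. Stack: [1, 10]
LOAD_FAST a → push 15. Stack: [1, 10, 15]
BINARY_OP - → 10 - 15 = -5. Stack: [1, -5]
BINARY_OP ^ → 1 ^ -5 = -6. Stack: [-6]
STORE_FAST p → p=-6. Stack: []
LOAD_FAST_LOAD_FAST p,p → push -6,-6. Stack: [-6, -6]
BINARY_OP - → -6 - -6 = 0. Stack: [0]
LOAD_CONST → push 11. Stack: [0, 11]
LOAD_FAST b → push 19. Stack: [0, 11, 19]
BINARY_OP + → 11 + 19 = 30. Stack: [0, 30]
BINARY_OP - → 0 - 30 = -30. Stack: [-30]
STORE_FAST q → q=-30. Stack: []
LOAD_FAST p → push -6. Stack: [-6]
RETURN_VALUE → return -6.

-30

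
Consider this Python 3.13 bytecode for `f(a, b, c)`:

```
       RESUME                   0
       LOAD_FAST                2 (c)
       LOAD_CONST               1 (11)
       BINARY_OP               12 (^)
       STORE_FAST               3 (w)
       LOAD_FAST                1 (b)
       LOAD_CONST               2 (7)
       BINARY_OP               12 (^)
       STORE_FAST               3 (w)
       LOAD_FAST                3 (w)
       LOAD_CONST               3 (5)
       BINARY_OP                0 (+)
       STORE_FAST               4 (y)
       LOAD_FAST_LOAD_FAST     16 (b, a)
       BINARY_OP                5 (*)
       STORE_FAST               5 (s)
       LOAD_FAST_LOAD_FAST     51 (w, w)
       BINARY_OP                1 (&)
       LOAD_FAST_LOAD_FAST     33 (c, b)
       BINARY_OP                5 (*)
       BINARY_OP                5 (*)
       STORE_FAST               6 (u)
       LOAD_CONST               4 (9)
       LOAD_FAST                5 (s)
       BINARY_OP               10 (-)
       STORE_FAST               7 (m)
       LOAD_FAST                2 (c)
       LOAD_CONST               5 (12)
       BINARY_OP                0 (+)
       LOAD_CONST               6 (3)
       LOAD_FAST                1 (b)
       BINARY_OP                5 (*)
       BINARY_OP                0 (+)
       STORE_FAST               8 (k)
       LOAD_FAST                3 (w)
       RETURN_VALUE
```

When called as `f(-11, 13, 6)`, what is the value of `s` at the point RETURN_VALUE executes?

LOAD_FAST c → push 6. Stack: [6]
LOAD_CONST → push 11. Stack: [6, 11]
BINARY_OP ^ → 6 ^ 11 = 13. Stack: [13]
STORE_FAST w → w=13. Stack: []
LOAD_FAST b → push 13. Stack: [13]
LOAD_CONST → push 7. Stack: [13, 7]
BINARY_OP ^ → 13 ^ 7 = 10. Stack: [10]
STORE_FAST w → w=10. Stack: []
LOAD_FAST w → push 10. Stack: [10]
LOAD_CONST → push 5. Stack: [10, 5]
BINARY_OP + → 10 + 5 = 15. Stack: [15]
STORE_FAST y → y=15. Stack: []
LOAD_FAST_LOAD_FAST b,a → push 13,-11. Stack: [13, -11]
BINARY_OP * → 13 * -11 = -143. Stack: [-143]
STORE_FAST s → s=-143. Stack: []
LOAD_FAST_LOAD_FAST w,w → push 10,10. Stack: [10, 10]
BINARY_OP & → 10 & 10 = 10. Stack: [10]
LOAD_FAST_LOAD_FAST c,b → push 6,13. Stack: [10, 6, 13]
BINARY_OP * → 6 * 13 = 78. Stack: [10, 78]
BINARY_OP * → 10 * 78 = 780. Stack: [780]
STORE_FAST u → u=780. Stack: []
LOAD_CONST → push 9. Stack: [9]
LOAD_FAST s → push -143. Stack: [9, -143]
BINARY_OP - → 9 - -143 = 152. Stack: [152]
STORE_FAST m → m=152. Stack: []
LOAD_FAST c → push 6. Stack: [6]
LOAD_CONST → push 12. Stack: [6, 12]
BINARY_OP + → 6 + 12 = 18. Stack: [18]
LOAD_CONST → push 3. Stack: [18, 3]
LOAD_FAST b → push 13. Stack: [18, 3, 13]
BINARY_OP * → 3 * 13 = 39. Stack: [18, 39]
BINARY_OP + → 18 + 39 = 57. Stack: [57]
STORE_FAST k → k=57. Stack: []
LOAD_FAST w → push 10. Stack: [10]
RETURN_VALUE → return 10.

-143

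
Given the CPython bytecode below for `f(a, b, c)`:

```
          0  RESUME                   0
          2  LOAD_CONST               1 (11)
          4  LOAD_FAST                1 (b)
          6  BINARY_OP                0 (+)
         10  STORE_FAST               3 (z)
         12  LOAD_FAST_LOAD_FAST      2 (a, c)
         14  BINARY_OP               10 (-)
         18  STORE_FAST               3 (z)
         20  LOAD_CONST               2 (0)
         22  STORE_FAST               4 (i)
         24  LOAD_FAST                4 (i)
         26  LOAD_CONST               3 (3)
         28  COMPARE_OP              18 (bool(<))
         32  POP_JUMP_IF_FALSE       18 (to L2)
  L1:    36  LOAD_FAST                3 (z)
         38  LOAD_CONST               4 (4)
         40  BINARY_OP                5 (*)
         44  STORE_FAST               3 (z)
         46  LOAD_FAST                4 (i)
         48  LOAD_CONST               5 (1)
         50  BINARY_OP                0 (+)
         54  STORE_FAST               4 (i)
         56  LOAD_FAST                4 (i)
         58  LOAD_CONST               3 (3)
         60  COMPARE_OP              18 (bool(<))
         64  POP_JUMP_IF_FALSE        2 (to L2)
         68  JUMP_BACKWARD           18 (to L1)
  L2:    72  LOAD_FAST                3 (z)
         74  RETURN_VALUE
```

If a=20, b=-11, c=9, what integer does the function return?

704

LOAD_CONST → push 11. Stack: [11]
LOAD_FAST b → push -11. Stack: [11, -11]
BINARY_OP + → 11 + -11 = 0. Stack: [0]
STORE_FAST z → z=0. Stack: []
LOAD_FAST_LOAD_FAST a,c → push 20,9. Stack: [20, 9]
BINARY_OP - → 20 - 9 = 11. Stack: [11]
STORE_FAST z → z=11. Stack: []
LOAD_CONST → push 0. Stack: [0]
STORE_FAST i → i=0. Stack: []
LOAD_FAST i → push 0. Stack: [0]
LOAD_CONST → push 3. Stack: [0, 3]
COMPARE_OP bool(<) → 0 vs 3 = True. Stack: [True]
POP_JUMP_IF_FALSE → pop True; no jump. Stack: []
LOAD_FAST z → push 11. Stack: [11]
LOAD_CONST → push 4. Stack: [11, 4]
BINARY_OP * → 11 * 4 = 44. Stack: [44]
STORE_FAST z → z=44. Stack: []
LOAD_FAST i → push 0. Stack: [0]
LOAD_CONST → push 1. Stack: [0, 1]
BINARY_OP + → 0 + 1 = 1. Stack: [1]
STORE_FAST i → i=1. Stack: []
LOAD_FAST i → push 1. Stack: [1]
LOAD_CONST → push 3. Stack: [1, 3]
COMPARE_OP bool(<) → 1 vs 3 = True. Stack: [True]
POP_JUMP_IF_FALSE → pop True; no jump. Stack: []
LOAD_FAST z → push 44. Stack: [44]
LOAD_CONST → push 4. Stack: [44, 4]
BINARY_OP * → 44 * 4 = 176. Stack: [176]
STORE_FAST z → z=176. Stack: []
LOAD_FAST i → push 1. Stack: [1]
LOAD_CONST → push 1. Stack: [1, 1]
BINARY_OP + → 1 + 1 = 2. Stack: [2]
STORE_FAST i → i=2. Stack: []
LOAD_FAST i → push 2. Stack: [2]
LOAD_CONST → push 3. Stack: [2, 3]
COMPARE_OP bool(<) → 2 vs 3 = True. Stack: [True]
POP_JUMP_IF_FALSE → pop True; no jump. Stack: []
LOAD_FAST z → push 176. Stack: [176]
LOAD_CONST → push 4. Stack: [176, 4]
BINARY_OP * → 176 * 4 = 704. Stack: [704]
STORE_FAST z → z=704. Stack: []
LOAD_FAST i → push 2. Stack: [2]
LOAD_CONST → push 1. Stack: [2, 1]
BINARY_OP + → 2 + 1 = 3. Stack: [3]
STORE_FAST i → i=3. Stack: []
LOAD_FAST i → push 3. Stack: [3]
LOAD_CONST → push 3. Stack: [3, 3]
COMPARE_OP bool(<) → 3 vs 3 = False. Stack: [False]
POP_JUMP_IF_FALSE → pop False; jump. Stack: []
LOAD_FAST z → push 704. Stack: [704]
RETURN_VALUE → return 704.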